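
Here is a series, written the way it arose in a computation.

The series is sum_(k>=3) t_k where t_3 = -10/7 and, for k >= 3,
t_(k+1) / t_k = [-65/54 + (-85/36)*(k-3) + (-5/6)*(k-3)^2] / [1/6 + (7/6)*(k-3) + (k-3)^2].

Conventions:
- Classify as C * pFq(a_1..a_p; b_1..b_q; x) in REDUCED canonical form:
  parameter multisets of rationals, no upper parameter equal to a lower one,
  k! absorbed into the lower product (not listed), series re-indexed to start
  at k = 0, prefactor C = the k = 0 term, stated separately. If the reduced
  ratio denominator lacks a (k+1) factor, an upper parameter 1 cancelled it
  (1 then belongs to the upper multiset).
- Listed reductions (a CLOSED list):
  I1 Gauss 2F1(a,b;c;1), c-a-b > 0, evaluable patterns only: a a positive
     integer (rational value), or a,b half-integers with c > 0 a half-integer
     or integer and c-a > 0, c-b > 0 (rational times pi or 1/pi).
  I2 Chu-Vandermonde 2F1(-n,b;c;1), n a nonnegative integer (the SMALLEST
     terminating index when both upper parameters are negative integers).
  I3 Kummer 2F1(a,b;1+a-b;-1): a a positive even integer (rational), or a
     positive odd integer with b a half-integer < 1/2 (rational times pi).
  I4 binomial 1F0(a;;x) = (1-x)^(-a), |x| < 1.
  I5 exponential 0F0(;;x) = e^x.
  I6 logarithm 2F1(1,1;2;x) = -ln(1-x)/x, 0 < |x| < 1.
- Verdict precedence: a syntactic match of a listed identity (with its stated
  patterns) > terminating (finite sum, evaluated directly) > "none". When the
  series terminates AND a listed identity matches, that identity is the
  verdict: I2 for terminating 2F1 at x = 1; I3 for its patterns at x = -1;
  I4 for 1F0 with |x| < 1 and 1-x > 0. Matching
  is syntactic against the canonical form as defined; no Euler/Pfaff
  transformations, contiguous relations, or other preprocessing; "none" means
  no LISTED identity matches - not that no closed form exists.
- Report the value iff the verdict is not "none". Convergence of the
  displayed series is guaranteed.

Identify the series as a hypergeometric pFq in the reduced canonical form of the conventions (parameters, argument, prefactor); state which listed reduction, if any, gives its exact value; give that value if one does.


This is -10/7 * 2F1(2/3, 13/6; 1/6; -5/6) in reduced canonical form. Verdict: none - at argument -5/6 the multisets {2/3, 13/6} ; {1/6} match no listed identity.

The tell: x = (-5/6) and factor the ratio over Q (prefactor -10/7): negated roots = parameters.
Consecutive-term ratio: r(k) = (-5/6) * (k+2/3) (k+13/6) / [(k+1/6) (k+1)] ; factor over Q: parameters, x = (-5/6), and C = -10/7.


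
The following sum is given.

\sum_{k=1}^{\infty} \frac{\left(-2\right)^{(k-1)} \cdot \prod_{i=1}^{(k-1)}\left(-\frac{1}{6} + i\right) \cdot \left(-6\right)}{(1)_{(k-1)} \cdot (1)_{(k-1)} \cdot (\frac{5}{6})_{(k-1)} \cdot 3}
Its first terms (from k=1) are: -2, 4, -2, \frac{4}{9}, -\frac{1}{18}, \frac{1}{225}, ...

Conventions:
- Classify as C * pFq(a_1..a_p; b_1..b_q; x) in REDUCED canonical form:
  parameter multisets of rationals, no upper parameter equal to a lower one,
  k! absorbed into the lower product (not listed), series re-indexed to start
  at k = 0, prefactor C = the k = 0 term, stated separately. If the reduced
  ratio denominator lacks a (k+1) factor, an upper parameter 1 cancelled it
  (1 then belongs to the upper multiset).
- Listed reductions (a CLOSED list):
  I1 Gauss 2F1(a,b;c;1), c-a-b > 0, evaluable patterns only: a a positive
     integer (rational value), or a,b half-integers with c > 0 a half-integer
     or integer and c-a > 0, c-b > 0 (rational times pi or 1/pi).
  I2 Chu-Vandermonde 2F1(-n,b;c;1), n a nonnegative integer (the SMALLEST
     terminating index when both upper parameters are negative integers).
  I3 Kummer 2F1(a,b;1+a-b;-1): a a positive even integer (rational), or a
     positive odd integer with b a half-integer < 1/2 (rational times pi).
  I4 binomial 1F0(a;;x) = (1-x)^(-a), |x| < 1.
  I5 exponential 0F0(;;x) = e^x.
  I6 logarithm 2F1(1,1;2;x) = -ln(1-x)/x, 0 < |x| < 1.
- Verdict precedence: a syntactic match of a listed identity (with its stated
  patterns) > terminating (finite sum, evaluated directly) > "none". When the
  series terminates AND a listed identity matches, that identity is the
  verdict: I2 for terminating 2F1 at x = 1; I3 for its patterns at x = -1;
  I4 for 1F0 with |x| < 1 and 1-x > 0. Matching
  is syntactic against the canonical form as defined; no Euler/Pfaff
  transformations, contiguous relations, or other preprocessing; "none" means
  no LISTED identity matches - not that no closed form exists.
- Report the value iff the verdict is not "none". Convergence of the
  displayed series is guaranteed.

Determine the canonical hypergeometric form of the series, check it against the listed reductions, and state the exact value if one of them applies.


Canonical form: C = -2 times 0F1 with upper {-}, lower {1}, x = -2. Verdict: no listed reduction: x = -2 and upper {-} fail every I1-I6 pattern.

Key step: x = -2 and (1)_k (prefactor -2) is k! itself.
Adjacent-term ratio: r(k) = -2 * 1 / [(k+1) (k+1)] - poly over poly, x = -2 from leading terms; C = -2 at k = 0.


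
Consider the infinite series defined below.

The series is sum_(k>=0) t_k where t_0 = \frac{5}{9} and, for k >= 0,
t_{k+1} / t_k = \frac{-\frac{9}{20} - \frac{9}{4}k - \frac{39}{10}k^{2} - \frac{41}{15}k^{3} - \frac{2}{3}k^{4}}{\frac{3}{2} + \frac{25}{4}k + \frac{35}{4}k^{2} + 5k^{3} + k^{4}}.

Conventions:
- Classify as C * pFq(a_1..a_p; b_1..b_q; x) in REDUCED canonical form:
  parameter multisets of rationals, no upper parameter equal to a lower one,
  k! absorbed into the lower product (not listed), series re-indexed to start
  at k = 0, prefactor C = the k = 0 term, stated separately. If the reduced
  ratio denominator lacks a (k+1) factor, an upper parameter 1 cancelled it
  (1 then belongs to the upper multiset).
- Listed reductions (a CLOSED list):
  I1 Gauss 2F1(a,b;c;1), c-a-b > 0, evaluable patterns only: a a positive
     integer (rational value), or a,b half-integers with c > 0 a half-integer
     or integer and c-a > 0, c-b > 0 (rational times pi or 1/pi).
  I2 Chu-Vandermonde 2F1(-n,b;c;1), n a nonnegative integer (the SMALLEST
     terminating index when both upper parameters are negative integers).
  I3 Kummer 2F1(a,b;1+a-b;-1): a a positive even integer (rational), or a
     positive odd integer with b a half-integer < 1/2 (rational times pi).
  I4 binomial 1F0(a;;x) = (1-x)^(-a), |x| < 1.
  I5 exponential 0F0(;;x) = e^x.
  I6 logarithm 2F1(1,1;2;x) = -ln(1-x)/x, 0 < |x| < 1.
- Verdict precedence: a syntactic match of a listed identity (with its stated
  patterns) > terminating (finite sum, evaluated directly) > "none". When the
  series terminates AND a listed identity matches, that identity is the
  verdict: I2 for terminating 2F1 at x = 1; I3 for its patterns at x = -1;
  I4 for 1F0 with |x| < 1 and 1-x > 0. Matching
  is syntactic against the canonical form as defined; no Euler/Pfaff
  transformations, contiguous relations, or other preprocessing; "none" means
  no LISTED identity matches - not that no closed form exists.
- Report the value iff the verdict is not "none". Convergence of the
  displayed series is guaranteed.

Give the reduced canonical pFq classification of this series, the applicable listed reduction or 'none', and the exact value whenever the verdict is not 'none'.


Reduced: x = -\frac{2}{3}, 2F1, upper = {\frac{3}{5}, \frac{3}{2}}, lower = {2}, C = \frac{5}{9}. Verdict: none - at argument -\frac{2}{3} the multisets {\frac{3}{5}, \frac{3}{2}} ; {2} match no listed identity.

First insight: x = -\frac{2}{3} and the parameter 1/2 appears in both the upper and lower lists and cancels (alongside the other common factor).
Step ratio: r(k) = -\frac{2}{3} * (k+\frac{3}{5}) (k+\frac{3}{2}) / [(k+2) (k+1)] - rational in k, leading ratio -\frac{2}{3}; with t_0 = \frac{5}{9}, classification follows.


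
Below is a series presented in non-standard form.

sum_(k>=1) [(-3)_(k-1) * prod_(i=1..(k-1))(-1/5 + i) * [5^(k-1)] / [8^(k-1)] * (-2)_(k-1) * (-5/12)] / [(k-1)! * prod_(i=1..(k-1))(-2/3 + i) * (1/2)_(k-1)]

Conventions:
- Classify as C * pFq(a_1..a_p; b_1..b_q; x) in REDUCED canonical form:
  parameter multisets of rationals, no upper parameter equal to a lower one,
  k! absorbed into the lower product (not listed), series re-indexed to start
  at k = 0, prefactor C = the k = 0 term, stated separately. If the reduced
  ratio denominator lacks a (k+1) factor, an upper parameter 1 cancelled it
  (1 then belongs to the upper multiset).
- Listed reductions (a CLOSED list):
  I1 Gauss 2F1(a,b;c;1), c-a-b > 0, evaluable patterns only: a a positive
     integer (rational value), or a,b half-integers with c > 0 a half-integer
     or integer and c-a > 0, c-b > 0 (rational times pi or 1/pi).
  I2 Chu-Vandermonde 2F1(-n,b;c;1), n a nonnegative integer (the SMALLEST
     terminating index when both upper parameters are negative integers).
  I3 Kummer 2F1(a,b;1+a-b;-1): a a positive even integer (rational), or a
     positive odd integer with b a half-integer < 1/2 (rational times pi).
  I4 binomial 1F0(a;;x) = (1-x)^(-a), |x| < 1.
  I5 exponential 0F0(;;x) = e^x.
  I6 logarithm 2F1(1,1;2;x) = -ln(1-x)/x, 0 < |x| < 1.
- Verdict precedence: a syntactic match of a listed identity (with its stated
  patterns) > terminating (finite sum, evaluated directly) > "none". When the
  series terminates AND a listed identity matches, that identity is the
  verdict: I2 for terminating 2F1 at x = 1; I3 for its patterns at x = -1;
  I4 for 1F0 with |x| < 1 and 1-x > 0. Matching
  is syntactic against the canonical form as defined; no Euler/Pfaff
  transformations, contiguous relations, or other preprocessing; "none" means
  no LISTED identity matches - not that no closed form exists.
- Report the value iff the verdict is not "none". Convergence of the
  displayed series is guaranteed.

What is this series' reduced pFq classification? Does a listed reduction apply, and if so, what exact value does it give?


Structural cue: t_0 = -5/12 here, and the lower running product (C = -5/12) is a rising factorial.
Step ratio: r(k) = (5/8) * (k-3) (k-2) (k+4/5) / [(k+1/3) (k+1/2) (k+1)] - poly over poly, x = (5/8) from leading terms; C = -5/12 at k = 0.

This is -5/12 * 3F2(-3, -2, 4/5; 1/3, 1/2; 5/8) in reduced canonical form. Verdict: terminating. (-2)_k vanishes past k = 2, leaving a 3-term sum, computed directly. Exact value: -1165/96.


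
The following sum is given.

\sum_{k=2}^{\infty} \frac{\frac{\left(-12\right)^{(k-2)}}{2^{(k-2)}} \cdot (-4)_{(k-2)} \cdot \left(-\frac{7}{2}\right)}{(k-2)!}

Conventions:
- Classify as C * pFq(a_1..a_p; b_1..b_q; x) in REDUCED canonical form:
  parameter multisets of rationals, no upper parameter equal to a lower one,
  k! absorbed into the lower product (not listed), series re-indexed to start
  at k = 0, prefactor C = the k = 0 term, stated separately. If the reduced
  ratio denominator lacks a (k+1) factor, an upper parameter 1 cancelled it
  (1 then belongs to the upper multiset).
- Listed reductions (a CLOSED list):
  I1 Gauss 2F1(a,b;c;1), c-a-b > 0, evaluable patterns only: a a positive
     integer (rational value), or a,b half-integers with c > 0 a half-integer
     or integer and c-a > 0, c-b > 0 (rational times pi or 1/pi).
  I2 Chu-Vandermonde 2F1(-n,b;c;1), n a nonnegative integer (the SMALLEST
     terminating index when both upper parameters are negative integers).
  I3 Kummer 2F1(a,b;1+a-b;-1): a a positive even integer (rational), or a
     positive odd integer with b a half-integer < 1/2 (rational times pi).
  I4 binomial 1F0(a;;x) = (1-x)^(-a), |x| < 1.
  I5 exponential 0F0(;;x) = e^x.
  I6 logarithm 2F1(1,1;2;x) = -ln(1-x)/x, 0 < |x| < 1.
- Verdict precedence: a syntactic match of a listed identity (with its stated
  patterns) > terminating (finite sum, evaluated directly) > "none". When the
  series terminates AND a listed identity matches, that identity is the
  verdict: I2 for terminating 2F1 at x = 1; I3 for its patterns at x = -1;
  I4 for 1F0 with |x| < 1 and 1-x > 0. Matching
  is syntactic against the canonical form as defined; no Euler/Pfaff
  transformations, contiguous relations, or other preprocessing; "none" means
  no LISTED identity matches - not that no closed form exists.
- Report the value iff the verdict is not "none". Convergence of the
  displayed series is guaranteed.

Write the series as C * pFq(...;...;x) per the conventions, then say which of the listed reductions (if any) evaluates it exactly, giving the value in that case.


Reduced: x = -6, 1F0, upper = {-4}, lower = {-}, C = -\frac{7}{2}. Verdict: terminating - upper -4 stops the sum at k = 4; the 5 terms are added exactly. Exact value: -\frac{16807}{2}.

The tell: t_0 = -\frac{7}{2} here, and the two k-th powers (prefactor -7/2) combine into one argument.
Adjacent-term ratio: r(k) = -6 * (k-4) / [(k+1)] - rational in k. x = -6; t_0 = -\frac{7}{2}; negate the roots.


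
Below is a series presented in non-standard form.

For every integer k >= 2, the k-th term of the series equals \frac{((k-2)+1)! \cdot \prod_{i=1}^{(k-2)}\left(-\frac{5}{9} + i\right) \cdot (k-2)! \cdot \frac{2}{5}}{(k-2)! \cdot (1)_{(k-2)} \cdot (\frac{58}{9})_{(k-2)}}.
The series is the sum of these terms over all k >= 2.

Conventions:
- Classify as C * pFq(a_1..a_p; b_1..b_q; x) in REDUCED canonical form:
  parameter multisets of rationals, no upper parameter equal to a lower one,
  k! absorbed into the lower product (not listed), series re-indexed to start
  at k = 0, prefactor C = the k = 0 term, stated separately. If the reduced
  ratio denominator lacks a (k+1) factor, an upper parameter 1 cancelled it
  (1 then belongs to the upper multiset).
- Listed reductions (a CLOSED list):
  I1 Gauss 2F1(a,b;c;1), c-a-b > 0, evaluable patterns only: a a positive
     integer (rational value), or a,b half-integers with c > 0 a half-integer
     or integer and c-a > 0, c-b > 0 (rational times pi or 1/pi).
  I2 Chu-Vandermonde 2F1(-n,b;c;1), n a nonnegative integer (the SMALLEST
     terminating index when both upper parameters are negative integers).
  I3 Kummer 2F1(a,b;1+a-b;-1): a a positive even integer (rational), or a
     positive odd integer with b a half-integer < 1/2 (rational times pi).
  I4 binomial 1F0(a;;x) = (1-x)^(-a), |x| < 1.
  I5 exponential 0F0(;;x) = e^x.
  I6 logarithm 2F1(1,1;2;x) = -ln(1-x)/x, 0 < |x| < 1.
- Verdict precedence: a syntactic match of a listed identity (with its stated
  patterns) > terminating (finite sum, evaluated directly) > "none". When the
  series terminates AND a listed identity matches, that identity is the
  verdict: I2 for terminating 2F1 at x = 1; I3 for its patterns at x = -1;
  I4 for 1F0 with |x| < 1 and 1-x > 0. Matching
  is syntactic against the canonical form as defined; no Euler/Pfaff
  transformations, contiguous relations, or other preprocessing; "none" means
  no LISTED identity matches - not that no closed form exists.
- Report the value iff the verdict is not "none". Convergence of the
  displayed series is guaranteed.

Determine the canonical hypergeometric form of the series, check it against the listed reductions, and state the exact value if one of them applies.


x = 1 here; the reduced form reads 2F1, upper {\frac{4}{9}, 2}, lower {\frac{58}{9}}, C = \frac{2}{5}. Verdict: this is Gauss's theorem (I1) (x = 1: the Gamma ratio telescopes since c-a-b = 4 > 0 and a = 2 in Z>0). Exact value: \frac{196}{405}.

Structural cue: from the first term \frac{2}{5}: the factorial ratio (prefactor 2/5) (k+a-1)!/(a-1)! is a rising factorial (a)_k.
Ratio: r(k) = 1 * (k+\frac{4}{9}) (k+2) / [(k+\frac{58}{9}) (k+1)] - rational in k. x = 1; t_0 = \frac{2}{5}; negate the roots.


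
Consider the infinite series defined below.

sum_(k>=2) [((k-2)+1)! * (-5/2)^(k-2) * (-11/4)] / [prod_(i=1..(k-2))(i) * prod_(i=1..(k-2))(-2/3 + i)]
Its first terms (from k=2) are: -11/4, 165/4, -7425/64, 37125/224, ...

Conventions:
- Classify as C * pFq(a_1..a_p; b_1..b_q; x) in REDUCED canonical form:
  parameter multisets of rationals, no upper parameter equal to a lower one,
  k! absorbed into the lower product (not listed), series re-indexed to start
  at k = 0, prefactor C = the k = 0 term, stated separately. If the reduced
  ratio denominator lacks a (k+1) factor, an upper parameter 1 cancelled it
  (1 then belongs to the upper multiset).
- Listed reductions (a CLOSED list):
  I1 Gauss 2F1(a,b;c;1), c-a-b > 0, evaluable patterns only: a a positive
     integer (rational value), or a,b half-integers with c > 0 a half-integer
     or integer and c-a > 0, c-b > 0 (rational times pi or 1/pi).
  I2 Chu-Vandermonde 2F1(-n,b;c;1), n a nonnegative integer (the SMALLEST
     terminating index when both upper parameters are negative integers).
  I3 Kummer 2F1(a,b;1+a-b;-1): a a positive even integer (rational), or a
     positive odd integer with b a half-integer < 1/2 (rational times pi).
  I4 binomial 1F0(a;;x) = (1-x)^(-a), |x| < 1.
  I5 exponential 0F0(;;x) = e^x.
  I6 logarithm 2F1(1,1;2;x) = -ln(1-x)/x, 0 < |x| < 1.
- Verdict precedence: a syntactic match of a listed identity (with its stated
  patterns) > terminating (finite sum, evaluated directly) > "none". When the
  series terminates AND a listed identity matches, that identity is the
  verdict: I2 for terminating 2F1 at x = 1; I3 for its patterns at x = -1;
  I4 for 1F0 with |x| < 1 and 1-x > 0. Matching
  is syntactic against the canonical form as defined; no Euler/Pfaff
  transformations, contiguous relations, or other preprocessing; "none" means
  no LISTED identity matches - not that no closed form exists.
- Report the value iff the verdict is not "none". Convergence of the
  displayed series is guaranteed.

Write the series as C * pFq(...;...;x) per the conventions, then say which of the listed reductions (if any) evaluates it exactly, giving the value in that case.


x = -5/2 here; the reduced form reads 1F1, upper {2}, lower {1/3}, C = -11/4. Verdict: none. No listed pattern accepts 1F1(2; 1/3; -5/2).

Key step: x = (-5/2) and the product of the first k integers (C = -11/4) is k!.
Step ratio: r(k) = (-5/2) * (k+2) / [(k+1/3) (k+1)] - rational in k, leading ratio (-5/2); with t_0 = -11/4, classification follows.


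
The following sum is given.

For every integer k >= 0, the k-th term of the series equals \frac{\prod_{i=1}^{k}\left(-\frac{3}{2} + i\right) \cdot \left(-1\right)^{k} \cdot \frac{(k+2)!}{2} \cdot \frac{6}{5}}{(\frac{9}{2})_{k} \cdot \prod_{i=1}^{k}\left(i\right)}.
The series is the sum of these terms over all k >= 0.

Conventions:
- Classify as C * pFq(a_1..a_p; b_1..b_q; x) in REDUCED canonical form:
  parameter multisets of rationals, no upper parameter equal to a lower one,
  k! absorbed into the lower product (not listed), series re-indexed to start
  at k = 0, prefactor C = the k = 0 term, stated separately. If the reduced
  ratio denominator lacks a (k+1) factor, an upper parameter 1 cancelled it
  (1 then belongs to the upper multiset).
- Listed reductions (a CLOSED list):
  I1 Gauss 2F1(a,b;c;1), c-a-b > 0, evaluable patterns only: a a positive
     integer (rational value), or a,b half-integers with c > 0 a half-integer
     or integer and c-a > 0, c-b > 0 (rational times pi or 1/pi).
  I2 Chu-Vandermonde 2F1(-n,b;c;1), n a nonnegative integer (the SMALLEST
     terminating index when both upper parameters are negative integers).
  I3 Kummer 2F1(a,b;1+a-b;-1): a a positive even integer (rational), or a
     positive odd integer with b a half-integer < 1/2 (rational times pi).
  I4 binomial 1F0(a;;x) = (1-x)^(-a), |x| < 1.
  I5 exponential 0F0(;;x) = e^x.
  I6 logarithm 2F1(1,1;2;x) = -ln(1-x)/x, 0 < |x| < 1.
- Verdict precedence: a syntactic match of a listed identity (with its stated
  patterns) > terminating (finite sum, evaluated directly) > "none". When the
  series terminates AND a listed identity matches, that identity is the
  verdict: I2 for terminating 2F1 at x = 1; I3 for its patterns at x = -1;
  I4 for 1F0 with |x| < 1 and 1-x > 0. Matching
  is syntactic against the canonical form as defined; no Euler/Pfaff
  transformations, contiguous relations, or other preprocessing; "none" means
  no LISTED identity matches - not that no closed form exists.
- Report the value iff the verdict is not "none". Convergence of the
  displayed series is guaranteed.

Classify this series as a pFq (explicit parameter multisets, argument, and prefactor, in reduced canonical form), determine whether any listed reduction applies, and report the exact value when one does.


The series (x = -1) is 2F1: upper {-\frac{1}{2}, 3}, lower {\frac{9}{2}}, prefactor \frac{6}{5}. Verdict: the Kummer evaluation I3 matches (x = -1; c = \frac{9}{2} equals 1+a-b for upper {-\frac{1}{2}, 3}: listed pattern). Value: \frac{63}{128} \cdot \pi.

Key observation: t_0 being \frac{6}{5}, the factorial ratio (C = 6/5, x = -1) (k+a-1)!/(a-1)! is a rising factorial (a)_k.
Adjacent-term ratio: r(k) = -1 * (k-\frac{1}{2}) (k+3) / [(k+\frac{9}{2}) (k+1)] - poly over poly, x = -1 from leading terms; C = \frac{6}{5} at k = 0.


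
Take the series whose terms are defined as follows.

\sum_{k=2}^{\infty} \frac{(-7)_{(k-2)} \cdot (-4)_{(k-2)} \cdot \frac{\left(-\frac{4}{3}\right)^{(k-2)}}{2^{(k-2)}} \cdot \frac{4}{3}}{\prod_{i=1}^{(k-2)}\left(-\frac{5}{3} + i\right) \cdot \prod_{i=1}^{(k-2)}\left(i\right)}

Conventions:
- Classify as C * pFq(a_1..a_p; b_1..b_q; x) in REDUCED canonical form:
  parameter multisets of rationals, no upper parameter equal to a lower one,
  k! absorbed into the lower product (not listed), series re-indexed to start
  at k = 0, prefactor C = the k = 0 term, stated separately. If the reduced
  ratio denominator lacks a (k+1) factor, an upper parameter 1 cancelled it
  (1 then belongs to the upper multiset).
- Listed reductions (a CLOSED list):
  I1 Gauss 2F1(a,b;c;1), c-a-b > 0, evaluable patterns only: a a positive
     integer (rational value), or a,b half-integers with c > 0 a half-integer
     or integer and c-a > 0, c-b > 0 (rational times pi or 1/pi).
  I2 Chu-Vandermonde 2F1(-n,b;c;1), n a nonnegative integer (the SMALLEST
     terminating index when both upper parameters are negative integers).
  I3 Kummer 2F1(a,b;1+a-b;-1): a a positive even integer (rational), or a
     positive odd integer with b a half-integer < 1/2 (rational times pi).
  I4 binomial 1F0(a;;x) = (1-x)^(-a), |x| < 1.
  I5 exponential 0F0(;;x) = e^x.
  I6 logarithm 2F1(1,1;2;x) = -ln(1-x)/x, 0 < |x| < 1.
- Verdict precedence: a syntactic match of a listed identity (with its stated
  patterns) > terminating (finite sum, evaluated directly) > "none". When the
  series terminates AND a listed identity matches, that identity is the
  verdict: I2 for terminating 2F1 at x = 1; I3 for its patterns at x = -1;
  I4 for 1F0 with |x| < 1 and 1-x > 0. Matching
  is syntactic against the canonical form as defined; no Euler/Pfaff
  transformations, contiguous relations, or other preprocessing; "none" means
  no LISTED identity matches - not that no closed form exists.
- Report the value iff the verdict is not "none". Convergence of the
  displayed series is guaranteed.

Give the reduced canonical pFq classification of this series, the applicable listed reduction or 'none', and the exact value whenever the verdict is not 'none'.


Canonical form: C = \frac{4}{3} times 2F1 with upper {-7, -4}, lower {-\frac{2}{3}}, x = -\frac{2}{3}. Verdict: terminating - no listed pattern fits, but -4 in the upper list cuts the series at k = 4; direct evaluation. Sum: \frac{500}{3}.

Key step: with t_0 = \frac{4}{3}, the product of the first k integers (C = 4/3) is k!.
Ratio: r(k) = -\frac{2}{3} * (k-7) (k-4) / [(k-\frac{2}{3}) (k+1)] ; factor over Q: parameters, x = -\frac{2}{3}, and C = \frac{4}{3}.


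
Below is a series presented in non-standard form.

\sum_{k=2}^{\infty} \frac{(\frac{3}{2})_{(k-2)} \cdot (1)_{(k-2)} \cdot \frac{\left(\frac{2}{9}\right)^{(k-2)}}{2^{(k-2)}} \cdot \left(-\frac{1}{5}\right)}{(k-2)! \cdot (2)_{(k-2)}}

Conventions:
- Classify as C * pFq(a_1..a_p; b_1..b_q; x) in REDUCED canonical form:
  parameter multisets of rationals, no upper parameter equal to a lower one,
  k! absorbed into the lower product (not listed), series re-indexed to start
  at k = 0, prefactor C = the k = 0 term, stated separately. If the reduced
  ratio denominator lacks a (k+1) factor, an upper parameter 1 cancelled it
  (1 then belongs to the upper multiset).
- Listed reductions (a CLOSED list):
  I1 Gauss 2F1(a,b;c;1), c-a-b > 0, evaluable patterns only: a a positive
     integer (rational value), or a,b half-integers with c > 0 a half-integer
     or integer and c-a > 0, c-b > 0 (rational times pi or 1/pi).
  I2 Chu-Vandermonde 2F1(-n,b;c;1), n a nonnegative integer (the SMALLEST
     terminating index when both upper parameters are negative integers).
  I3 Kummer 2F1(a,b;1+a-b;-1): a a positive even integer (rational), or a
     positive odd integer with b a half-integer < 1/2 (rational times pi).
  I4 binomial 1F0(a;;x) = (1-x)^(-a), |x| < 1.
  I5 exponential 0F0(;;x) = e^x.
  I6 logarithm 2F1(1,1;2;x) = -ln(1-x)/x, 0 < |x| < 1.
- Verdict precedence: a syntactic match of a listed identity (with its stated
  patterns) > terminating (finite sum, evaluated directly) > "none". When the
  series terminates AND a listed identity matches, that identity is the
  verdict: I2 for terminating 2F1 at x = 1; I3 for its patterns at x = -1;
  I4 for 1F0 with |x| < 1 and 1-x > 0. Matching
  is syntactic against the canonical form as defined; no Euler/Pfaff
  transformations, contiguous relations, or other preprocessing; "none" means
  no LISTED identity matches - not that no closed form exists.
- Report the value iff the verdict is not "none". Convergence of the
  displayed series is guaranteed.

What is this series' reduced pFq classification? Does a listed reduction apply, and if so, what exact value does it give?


With C = -\frac{1}{5}: the canonical form is 2F1(1, \frac{3}{2}; 2; \frac{1}{9}). Verdict: no listed reduction: x = \frac{1}{9} and upper {1, \frac{3}{2}} fail every I1-I6 pattern.

First insight: t_0 = -\frac{1}{5} here, and the two k-th powers (C = -1/5) combine into one argument.
Consecutive-term ratio: r(k) = \frac{1}{9} * (k+1) (k+\frac{3}{2}) / [(k+2) (k+1)] - rational; roots negated = parameters, x = \frac{1}{9}, C = -\frac{1}{5}.


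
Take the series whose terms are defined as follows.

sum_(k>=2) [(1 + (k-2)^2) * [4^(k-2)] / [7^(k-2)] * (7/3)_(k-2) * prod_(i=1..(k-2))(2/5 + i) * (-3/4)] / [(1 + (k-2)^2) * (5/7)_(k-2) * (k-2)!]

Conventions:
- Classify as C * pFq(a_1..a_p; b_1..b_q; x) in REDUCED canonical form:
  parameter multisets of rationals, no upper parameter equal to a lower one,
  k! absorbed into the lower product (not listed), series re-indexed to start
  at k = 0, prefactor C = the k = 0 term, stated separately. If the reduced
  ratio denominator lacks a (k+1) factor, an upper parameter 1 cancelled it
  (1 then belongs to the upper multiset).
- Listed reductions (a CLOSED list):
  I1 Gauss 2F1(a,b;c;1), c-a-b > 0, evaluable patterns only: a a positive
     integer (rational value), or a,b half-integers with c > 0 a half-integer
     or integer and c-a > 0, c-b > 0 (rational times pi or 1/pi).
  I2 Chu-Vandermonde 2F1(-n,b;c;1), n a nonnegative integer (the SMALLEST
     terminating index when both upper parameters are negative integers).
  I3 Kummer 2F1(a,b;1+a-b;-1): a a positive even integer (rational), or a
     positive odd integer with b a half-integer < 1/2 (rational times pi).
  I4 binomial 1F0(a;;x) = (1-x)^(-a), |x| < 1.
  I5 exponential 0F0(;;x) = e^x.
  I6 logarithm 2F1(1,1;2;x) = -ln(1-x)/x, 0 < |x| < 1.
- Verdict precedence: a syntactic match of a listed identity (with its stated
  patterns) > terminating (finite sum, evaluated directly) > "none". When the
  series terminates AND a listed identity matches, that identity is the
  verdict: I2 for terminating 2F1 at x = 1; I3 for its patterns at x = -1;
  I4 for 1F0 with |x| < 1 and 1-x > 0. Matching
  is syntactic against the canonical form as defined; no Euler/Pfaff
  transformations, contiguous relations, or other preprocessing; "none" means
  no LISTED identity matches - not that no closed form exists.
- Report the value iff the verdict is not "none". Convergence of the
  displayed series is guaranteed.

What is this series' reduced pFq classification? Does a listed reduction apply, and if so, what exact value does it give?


Reduced: x = 4/7, 2F1, upper = {7/5, 7/3}, lower = {5/7}, C = -3/4. Verdict: none (x = 4/7): each listed identity misses the multisets {7/5, 7/3} ; {5/7}.

Key step: x = (4/7) and the two geometric factors (C = -3/4, x = 4/7) combine into one argument.
Adjacent-term ratio: r(k) = (4/7) * (k+7/5) (k+7/3) / [(k+5/7) (k+1)] - rational; roots negated = parameters, x = (4/7), C = -3/4.


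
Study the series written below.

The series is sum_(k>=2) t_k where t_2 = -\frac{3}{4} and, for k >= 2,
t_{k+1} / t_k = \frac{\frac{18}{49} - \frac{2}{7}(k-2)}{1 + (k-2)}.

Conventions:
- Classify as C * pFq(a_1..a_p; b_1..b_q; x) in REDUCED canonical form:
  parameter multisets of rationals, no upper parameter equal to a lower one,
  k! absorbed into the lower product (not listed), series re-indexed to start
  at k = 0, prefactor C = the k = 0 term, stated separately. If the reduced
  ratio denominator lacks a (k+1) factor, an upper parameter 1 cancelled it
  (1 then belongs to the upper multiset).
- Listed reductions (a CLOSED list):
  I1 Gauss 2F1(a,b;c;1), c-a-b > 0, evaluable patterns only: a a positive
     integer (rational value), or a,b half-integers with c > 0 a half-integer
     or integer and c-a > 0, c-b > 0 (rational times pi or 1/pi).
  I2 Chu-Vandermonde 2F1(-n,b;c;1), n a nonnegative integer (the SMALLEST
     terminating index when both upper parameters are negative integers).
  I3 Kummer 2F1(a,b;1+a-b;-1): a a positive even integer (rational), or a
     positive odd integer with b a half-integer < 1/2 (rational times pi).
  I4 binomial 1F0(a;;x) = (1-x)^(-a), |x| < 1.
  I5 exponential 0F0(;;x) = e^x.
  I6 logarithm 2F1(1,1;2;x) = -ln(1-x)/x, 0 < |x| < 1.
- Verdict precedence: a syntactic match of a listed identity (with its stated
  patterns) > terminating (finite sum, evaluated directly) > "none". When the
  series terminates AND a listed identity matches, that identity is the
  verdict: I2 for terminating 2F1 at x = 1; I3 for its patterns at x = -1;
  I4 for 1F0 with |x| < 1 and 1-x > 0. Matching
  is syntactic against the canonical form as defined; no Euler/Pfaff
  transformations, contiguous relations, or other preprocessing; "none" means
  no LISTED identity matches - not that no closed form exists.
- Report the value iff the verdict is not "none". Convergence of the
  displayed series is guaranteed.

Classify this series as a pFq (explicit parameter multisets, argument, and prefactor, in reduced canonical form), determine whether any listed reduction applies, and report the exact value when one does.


First insight: t_0 = -\frac{3}{4} here, and roots of the ratio polynomials (C = -3/4, x = -2/7) are the negated parameters.
Ratio: r(k) = -\frac{2}{7} * (k-\frac{9}{7}) / [(k+1)] ; factor over Q: parameters, x = -\frac{2}{7}, and C = -\frac{3}{4}.

Classification (C = -\frac{3}{4}): 1F0 with upper {-\frac{9}{7}}, lower {-}, argument x = -\frac{2}{7}. Verdict at x = -\frac{2}{7}: the I4 binomial reduction matches (the 1F0 binomial series: exponent 9/7, x = -\frac{2}{7}). Exact value: \left(-\frac{3}{4}\right) \cdot \left(\frac{9}{7}\right)^{\frac{9}{7}}.


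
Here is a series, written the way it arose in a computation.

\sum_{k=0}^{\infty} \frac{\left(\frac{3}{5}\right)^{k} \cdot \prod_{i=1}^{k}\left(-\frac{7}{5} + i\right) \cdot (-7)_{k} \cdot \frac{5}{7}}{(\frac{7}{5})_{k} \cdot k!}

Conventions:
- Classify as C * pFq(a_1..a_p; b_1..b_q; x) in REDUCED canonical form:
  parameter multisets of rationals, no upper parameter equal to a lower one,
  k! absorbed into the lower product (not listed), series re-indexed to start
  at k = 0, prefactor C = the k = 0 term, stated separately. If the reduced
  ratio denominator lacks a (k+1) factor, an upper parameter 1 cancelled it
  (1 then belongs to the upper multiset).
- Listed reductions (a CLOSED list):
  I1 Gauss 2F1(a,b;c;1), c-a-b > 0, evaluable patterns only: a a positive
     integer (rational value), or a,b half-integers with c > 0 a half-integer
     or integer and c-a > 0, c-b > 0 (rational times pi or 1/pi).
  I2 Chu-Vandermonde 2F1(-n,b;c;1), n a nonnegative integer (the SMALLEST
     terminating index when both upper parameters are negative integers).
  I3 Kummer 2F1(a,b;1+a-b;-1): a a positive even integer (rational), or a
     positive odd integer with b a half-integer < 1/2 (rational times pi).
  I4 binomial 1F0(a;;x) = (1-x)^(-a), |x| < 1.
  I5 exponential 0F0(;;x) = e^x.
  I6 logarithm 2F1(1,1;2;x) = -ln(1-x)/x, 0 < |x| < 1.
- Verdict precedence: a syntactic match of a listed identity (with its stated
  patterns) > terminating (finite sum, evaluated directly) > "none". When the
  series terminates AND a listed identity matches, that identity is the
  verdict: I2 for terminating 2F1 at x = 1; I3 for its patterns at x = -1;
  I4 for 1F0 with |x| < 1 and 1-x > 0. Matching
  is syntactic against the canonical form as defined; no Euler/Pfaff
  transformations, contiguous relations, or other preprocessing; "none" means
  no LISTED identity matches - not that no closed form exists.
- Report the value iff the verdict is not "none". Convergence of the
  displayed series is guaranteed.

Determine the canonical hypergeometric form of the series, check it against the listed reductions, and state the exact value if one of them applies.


This is \frac{5}{7} * 2F1(-7, -\frac{2}{5}; \frac{7}{5}; \frac{3}{5}) in reduced canonical form. Verdict: terminating - upper parameter -7 makes this a finite sum (last index 7), evaluated exactly. Sum: \frac{1138384177}{864875000}.

Structural cue: with t_0 = \frac{5}{7}, the running product (prefactor 5/7) telescopes to a rising factorial.
Step ratio: r(k) = \frac{3}{5} * (k-7) (k-\frac{2}{5}) / [(k+\frac{7}{5}) (k+1)] - rational in k. x = \frac{3}{5}; t_0 = \frac{5}{7}; negate the roots.


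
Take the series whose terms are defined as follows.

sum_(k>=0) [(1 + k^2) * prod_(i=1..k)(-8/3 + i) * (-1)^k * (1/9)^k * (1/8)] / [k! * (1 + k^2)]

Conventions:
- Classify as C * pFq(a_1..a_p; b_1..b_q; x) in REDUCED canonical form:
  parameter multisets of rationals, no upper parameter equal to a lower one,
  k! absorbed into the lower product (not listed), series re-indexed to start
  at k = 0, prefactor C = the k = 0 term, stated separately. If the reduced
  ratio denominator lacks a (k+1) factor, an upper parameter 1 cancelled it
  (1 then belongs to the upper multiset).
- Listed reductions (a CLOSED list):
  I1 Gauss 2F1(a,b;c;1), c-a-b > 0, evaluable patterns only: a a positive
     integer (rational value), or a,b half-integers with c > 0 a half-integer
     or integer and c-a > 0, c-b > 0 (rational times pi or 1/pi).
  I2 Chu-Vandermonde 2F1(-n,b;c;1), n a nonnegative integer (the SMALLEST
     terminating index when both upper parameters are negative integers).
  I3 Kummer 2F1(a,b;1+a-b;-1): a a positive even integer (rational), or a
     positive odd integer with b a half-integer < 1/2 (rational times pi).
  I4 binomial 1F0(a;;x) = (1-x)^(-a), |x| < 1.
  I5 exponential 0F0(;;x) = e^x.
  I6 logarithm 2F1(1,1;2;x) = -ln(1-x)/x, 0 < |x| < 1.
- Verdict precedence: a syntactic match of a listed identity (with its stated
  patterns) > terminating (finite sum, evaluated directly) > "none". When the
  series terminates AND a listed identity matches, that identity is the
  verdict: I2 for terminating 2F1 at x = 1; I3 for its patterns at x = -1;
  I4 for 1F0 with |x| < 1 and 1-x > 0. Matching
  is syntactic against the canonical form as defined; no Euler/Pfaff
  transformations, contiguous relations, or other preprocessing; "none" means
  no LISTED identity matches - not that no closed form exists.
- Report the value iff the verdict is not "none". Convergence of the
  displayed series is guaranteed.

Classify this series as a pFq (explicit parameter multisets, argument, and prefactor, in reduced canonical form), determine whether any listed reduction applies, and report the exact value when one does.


Prefactor 1/8, argument -1/9: 1F0 with upper {-5/3} over lower {-}. Verdict (x = -1/9): binomial (I4) applies (the 1F0 binomial series: exponent 5/3, x = -1/9). Hence: (1/8) * (10/9)^(5/3).

First insight: t_0 being 1/8, the factor k^2 + 1 cancels (top and bottom), leaving prefactor 1/8.
Term ratio: r(k) = (-1/9) * (k-5/3) / [(k+1)] - rational in k, leading ratio (-1/9); with t_0 = 1/8, classification follows.


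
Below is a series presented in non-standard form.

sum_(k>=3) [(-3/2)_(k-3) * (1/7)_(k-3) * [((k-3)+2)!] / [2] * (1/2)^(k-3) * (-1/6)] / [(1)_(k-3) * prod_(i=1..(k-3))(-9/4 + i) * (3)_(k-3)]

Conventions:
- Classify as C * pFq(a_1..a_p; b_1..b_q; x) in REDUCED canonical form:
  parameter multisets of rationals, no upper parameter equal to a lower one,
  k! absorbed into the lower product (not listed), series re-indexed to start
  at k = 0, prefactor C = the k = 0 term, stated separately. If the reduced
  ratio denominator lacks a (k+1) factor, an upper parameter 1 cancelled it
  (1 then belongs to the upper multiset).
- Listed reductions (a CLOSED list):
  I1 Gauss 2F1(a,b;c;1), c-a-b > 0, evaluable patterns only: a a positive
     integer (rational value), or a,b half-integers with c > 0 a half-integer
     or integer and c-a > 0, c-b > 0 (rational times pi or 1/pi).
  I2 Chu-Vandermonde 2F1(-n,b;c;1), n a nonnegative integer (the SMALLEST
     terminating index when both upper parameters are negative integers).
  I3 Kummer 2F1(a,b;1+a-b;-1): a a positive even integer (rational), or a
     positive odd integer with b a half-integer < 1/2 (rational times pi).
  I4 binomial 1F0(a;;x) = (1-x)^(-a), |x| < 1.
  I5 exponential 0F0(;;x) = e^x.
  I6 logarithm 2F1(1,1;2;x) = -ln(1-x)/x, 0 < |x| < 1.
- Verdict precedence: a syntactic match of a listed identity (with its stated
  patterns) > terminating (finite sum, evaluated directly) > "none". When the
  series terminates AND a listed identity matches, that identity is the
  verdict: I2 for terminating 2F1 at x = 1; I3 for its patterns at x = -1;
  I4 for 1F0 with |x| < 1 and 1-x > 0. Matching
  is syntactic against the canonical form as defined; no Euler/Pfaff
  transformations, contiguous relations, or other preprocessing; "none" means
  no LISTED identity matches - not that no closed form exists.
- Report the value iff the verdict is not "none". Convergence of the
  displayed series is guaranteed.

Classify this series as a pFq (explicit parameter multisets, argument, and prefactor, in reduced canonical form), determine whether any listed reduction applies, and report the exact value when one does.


x = 1/2 here; the reduced form reads 2F1, upper {-3/2, 1/7}, lower {-5/4}, C = -1/6. Verdict: none (x = 1/2): each listed identity misses the multisets {-3/2, 1/7} ; {-5/4}.

First insight: with t_0 = -1/6, the parameter 3 appears in both the upper and lower lists and cancels.
Adjacent-term ratio: r(k) = (1/2) * (k-3/2) (k+1/7) / [(k-5/4) (k+1)] ; factor over Q: parameters, x = (1/2), and C = -1/6.


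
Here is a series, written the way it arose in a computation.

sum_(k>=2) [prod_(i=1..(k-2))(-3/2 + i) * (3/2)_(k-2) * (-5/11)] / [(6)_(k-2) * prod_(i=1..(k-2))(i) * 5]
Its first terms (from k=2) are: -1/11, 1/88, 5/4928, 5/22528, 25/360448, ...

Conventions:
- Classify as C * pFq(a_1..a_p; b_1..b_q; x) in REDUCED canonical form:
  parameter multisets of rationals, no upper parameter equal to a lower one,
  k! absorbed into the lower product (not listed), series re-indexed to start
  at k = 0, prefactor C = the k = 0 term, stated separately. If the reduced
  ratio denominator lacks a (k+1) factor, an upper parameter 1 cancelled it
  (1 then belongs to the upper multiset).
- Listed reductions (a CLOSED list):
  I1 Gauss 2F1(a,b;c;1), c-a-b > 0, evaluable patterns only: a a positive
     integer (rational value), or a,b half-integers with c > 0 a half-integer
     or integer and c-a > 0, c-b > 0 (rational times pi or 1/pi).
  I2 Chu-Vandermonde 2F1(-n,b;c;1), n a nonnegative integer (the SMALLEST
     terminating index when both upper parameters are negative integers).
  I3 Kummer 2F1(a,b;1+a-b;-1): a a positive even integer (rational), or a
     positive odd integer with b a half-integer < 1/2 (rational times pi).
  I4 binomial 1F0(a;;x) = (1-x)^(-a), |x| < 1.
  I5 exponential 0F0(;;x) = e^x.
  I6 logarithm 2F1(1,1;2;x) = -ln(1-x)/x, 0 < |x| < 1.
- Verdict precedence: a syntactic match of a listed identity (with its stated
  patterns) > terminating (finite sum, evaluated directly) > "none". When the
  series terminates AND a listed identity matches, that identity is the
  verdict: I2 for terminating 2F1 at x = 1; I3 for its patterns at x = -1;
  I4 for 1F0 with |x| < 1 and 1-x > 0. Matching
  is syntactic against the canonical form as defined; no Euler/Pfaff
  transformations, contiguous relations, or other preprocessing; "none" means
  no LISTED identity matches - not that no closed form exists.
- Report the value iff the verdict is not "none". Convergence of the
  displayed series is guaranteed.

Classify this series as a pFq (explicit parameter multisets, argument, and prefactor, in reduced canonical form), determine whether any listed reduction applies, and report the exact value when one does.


At argument 1: a 2F1 with upper {-1/2, 3/2}, lower {6}, scaled by C = -1/11. Verdict: Gauss's theorem I1 (half-integer case) matches (x = 1; upper {-1/2, 3/2} half-integers, c = 6 in the evaluable pattern). Value: (-65536/266805) / pi.

Key step: t_0 = -1/11 here, and the running product (C = -1/11, x = 1) telescopes to a rising factorial.
Step ratio: r(k) = 1 * (k-1/2) (k+3/2) / [(k+6) (k+1)] ; factor over Q: parameters, x = 1, and C = -1/11.
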